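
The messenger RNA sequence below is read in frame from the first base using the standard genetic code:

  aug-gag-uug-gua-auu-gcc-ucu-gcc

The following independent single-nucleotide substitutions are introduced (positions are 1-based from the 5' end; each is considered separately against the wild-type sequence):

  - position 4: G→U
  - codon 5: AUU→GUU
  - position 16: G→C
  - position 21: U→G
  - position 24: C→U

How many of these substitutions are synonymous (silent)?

Codon 2: GAG (Glu) → UAG (Stop) — nonsense.
Codon 5: AUU (Ile) → GUU (Val) — missense.
Codon 6: GCC (Ala) → CCC (Pro) — missense.
Codon 7: UCU (Ser) → UCG (Ser) — synonymous.
Codon 8: GCC (Ala) → GCU (Ala) — synonymous.
Synonymous: 2 of 5.

2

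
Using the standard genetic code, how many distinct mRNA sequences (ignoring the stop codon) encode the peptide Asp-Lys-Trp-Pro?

16

Asp: 2 codons.
Lys: 2 codons.
Trp: 1 codon.
Pro: 4 codons.
2 × 2 × 1 × 4 = 16.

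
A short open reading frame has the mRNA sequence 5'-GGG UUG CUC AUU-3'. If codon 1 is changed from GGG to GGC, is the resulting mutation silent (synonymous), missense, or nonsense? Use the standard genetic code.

Position 3 falls in codon 1: GGG → Gly.
After the substitution the codon is GGC → Gly.
Both encode Gly, so the change is synonymous.

silent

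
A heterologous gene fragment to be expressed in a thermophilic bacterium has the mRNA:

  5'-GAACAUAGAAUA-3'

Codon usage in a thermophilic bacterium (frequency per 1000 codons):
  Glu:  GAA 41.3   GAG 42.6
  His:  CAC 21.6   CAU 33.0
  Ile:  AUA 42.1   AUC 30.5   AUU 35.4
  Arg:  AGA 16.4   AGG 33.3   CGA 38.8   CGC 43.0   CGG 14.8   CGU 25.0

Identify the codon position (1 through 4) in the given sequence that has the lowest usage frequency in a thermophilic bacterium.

3

Codon 1 GAA (Glu): 41.3 per 1000.
Codon 2 CAU (His): 33.0 per 1000.
Codon 3 AGA (Arg): 16.4 per 1000.
Codon 4 AUA (Ile): 42.1 per 1000.
Lowest frequency is 16.4 at codon 3.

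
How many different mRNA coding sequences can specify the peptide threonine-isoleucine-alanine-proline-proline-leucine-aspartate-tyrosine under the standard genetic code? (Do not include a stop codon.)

18432

Thr: 4 codons.
Ile: 3 codons.
Ala: 4 codons.
Pro: 4 codons.
Pro: 4 codons.
Leu: 6 codons.
Asp: 2 codons.
Tyr: 2 codons.
4 × 3 × 4 × 4 × 4 × 6 × 2 × 2 = 18432.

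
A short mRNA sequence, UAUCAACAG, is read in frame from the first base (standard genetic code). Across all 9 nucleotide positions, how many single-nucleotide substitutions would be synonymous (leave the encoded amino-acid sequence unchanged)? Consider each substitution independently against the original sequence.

3

Codon 1 (UAU, Tyr): 1 synonymous substitution.
Codon 2 (CAA, Gln): 1 synonymous substitution.
Codon 3 (CAG, Gln): 1 synonymous substitution.
Total: 1 + 1 + 1 = 3.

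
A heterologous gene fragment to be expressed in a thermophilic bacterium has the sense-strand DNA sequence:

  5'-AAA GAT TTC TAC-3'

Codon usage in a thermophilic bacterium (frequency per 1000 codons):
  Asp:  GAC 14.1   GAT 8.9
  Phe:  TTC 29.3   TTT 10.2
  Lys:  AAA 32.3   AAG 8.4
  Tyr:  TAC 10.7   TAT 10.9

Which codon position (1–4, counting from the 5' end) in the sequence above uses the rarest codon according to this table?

2

Codon 1 AAA (Lys): 32.3 per 1000.
Codon 2 GAT (Asp): 8.9 per 1000.
Codon 3 TTC (Phe): 29.3 per 1000.
Codon 4 TAC (Tyr): 10.7 per 1000.
Lowest frequency is 8.9 at codon 2.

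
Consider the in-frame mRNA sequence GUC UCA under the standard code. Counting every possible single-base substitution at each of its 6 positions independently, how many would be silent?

Codon 1 (GUC, Val): 3 synonymous substitutions.
Codon 2 (UCA, Ser): 3 synonymous substitutions.
Total: 3 + 3 = 6.

6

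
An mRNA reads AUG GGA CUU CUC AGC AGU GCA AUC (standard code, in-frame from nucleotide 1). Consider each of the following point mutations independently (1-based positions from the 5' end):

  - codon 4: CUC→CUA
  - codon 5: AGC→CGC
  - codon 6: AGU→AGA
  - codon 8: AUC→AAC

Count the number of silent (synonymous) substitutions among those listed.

Codon 4: CUC (Leu) → CUA (Leu) — synonymous.
Codon 5: AGC (Ser) → CGC (Arg) — missense.
Codon 6: AGU (Ser) → AGA (Arg) — missense.
Codon 8: AUC (Ile) → AAC (Asn) — missense.
Synonymous: 1 of 4.

1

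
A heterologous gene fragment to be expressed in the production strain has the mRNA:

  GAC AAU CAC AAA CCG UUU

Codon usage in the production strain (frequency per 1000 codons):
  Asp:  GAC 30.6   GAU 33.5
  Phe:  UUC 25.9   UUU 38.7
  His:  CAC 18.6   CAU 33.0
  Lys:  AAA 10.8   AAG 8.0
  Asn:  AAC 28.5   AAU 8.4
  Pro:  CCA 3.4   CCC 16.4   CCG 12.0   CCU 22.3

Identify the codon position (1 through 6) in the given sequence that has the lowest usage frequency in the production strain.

2

Codon 1 GAC (Asp): 30.6 per 1000.
Codon 2 AAU (Asn): 8.4 per 1000.
Codon 3 CAC (His): 18.6 per 1000.
Codon 4 AAA (Lys): 10.8 per 1000.
Codon 5 CCG (Pro): 12.0 per 1000.
Codon 6 UUU (Phe): 38.7 per 1000.
Lowest frequency is 8.4 at codon 2.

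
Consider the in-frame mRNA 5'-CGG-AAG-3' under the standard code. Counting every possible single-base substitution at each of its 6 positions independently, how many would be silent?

Codon 1 (CGG, Arg): 4 synonymous substitutions.
Codon 2 (AAG, Lys): 1 synonymous substitution.
Total: 4 + 1 = 5.

5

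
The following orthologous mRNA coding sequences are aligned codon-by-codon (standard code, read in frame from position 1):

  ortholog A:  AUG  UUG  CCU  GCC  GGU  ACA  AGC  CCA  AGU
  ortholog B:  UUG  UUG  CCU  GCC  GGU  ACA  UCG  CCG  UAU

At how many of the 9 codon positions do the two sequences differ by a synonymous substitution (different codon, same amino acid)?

Codon 1: AUG Met / UUG Leu — nonsynonymous.
Codon 2: UUG Leu / UUG Leu — identical.
Codon 3: CCU Pro / CCU Pro — identical.
Codon 4: GCC Ala / GCC Ala — identical.
Codon 5: GGU Gly / GGU Gly — identical.
Codon 6: ACA Thr / ACA Thr — identical.
Codon 7: AGC Ser / UCG Ser — synonymous.
Codon 8: CCA Pro / CCG Pro — synonymous.
Codon 9: AGU Ser / UAU Tyr — nonsynonymous.
Synonymous differences: 2.

2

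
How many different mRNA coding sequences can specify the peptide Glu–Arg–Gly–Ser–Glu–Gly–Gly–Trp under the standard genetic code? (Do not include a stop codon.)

9216

Glu: 2 codons.
Arg: 6 codons.
Gly: 4 codons.
Ser: 6 codons.
Glu: 2 codons.
Gly: 4 codons.
Gly: 4 codons.
Trp: 1 codon.
2 × 6 × 4 × 6 × 2 × 4 × 4 × 1 = 9216.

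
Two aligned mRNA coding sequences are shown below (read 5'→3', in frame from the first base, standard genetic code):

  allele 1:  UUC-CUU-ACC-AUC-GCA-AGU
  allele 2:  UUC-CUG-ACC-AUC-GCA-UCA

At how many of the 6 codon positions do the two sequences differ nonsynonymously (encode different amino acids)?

0

Codon 1: UUC Phe / UUC Phe — identical.
Codon 2: CUU Leu / CUG Leu — synonymous.
Codon 3: ACC Thr / ACC Thr — identical.
Codon 4: AUC Ile / AUC Ile — identical.
Codon 5: GCA Ala / GCA Ala — identical.
Codon 6: AGU Ser / UCA Ser — synonymous.
Nonsynonymous differences: 0.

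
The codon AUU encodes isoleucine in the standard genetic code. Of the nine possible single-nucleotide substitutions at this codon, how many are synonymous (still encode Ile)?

Position 1: none → 0 synonymous.
Position 2: none → 0 synonymous.
Position 3: AUC, AUA → 2 synonymous.
Total: 0 + 0 + 2 = 2.

2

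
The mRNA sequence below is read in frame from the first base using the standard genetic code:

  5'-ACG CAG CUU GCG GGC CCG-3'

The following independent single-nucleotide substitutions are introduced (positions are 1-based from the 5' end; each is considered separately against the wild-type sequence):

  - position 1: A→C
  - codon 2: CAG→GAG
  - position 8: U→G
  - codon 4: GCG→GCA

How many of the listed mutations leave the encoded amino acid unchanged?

1

Codon 1: ACG (Thr) → CCG (Pro) — missense.
Codon 2: CAG (Gln) → GAG (Glu) — missense.
Codon 3: CUU (Leu) → CGU (Arg) — missense.
Codon 4: GCG (Ala) → GCA (Ala) — synonymous.
Synonymous: 1 of 4.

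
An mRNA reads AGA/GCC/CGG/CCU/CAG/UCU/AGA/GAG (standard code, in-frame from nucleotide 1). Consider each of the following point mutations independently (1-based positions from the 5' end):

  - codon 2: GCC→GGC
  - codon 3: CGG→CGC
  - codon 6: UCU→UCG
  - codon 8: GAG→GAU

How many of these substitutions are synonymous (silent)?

2

Codon 2: GCC (Ala) → GGC (Gly) — missense.
Codon 3: CGG (Arg) → CGC (Arg) — synonymous.
Codon 6: UCU (Ser) → UCG (Ser) — synonymous.
Codon 8: GAG (Glu) → GAU (Asp) — missense.
Synonymous: 2 of 4.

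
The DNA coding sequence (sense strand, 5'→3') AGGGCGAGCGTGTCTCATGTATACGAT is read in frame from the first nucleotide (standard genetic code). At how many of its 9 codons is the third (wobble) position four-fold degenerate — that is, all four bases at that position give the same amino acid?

4

Codon 1 AGG (Arg): third position 2-fold.
Codon 2 GCG (Ala): third position 4-fold.
Codon 3 AGC (Ser): third position 2-fold.
Codon 4 GTG (Val): third position 4-fold.
Codon 5 TCT (Ser): third position 4-fold.
Codon 6 CAT (His): third position 2-fold.
Codon 7 GTA (Val): third position 4-fold.
Codon 8 TAC (Tyr): third position 2-fold.
Codon 9 GAT (Asp): third position 2-fold.
Four-fold degenerate third positions: 4.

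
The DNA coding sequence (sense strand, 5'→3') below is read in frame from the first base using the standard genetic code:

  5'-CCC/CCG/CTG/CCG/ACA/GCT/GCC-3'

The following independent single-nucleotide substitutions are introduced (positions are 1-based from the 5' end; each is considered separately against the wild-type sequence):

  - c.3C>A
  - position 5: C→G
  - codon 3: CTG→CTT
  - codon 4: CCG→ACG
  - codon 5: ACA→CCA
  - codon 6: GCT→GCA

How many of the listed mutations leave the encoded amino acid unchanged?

3

Codon 1: CCC (Pro) → CCA (Pro) — synonymous.
Codon 2: CCG (Pro) → CGG (Arg) — missense.
Codon 3: CTG (Leu) → CTT (Leu) — synonymous.
Codon 4: CCG (Pro) → ACG (Thr) — missense.
Codon 5: ACA (Thr) → CCA (Pro) — missense.
Codon 6: GCT (Ala) → GCA (Ala) — synonymous.
Synonymous: 3 of 6.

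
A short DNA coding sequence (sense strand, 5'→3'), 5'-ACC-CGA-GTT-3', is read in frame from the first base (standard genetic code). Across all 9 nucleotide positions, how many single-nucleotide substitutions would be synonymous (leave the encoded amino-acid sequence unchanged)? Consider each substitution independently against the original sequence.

10

Codon 1 (ACC, Thr): 3 synonymous substitutions.
Codon 2 (CGA, Arg): 4 synonymous substitutions.
Codon 3 (GTT, Val): 3 synonymous substitutions.
Total: 3 + 4 + 3 = 10.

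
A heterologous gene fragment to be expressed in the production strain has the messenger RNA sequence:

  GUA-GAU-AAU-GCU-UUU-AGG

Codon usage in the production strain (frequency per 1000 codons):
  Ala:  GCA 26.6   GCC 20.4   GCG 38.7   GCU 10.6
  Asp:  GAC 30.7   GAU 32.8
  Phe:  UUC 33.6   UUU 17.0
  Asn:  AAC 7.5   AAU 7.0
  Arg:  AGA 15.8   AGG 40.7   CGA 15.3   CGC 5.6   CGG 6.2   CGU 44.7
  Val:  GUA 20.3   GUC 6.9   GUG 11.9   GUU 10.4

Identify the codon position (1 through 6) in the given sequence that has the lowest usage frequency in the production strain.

3

Codon 1 GUA (Val): 20.3 per 1000.
Codon 2 GAU (Asp): 32.8 per 1000.
Codon 3 AAU (Asn): 7.0 per 1000.
Codon 4 GCU (Ala): 10.6 per 1000.
Codon 5 UUU (Phe): 17.0 per 1000.
Codon 6 AGG (Arg): 40.7 per 1000.
Lowest frequency is 7.0 at codon 3.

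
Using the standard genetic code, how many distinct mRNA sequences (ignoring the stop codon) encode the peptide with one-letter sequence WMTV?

Trp: 1 codon.
Met: 1 codon.
Thr: 4 codons.
Val: 4 codons.
1 × 1 × 4 × 4 = 16.

16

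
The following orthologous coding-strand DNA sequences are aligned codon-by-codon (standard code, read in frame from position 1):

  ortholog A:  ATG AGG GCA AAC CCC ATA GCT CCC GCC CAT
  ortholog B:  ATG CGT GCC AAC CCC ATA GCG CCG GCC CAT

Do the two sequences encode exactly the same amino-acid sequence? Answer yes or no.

yes

Codon 1: ATG Met / ATG Met — identical.
Codon 2: AGG Arg / CGT Arg — synonymous.
Codon 3: GCA Ala / GCC Ala — synonymous.
Codon 4: AAC Asn / AAC Asn — identical.
Codon 5: CCC Pro / CCC Pro — identical.
Codon 6: ATA Ile / ATA Ile — identical.
Codon 7: GCT Ala / GCG Ala — synonymous.
Codon 8: CCC Pro / CCG Pro — synonymous.
Codon 9: GCC Ala / GCC Ala — identical.
Codon 10: CAT His / CAT His — identical.
Nonsynonymous differences: 0 → same protein.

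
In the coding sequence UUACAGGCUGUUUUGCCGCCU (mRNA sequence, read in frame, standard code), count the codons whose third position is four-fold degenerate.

4

Codon 1 UUA (Leu): third position 2-fold.
Codon 2 CAG (Gln): third position 2-fold.
Codon 3 GCU (Ala): third position 4-fold.
Codon 4 GUU (Val): third position 4-fold.
Codon 5 UUG (Leu): third position 2-fold.
Codon 6 CCG (Pro): third position 4-fold.
Codon 7 CCU (Pro): third position 4-fold.
Four-fold degenerate third positions: 4.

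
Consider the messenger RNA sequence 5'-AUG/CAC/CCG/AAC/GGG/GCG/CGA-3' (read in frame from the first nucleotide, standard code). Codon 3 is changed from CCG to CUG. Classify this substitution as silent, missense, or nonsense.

missense

Position 8 falls in codon 3: CCG → Pro.
After the substitution the codon is CUG → Leu.
Pro ≠ Leu, so this is a missense mutation.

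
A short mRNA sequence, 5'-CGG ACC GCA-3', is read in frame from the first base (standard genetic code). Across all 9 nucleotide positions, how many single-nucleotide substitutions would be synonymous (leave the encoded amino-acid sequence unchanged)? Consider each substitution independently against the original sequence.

10

Codon 1 (CGG, Arg): 4 synonymous substitutions.
Codon 2 (ACC, Thr): 3 synonymous substitutions.
Codon 3 (GCA, Ala): 3 synonymous substitutions.
Total: 4 + 3 + 3 = 10.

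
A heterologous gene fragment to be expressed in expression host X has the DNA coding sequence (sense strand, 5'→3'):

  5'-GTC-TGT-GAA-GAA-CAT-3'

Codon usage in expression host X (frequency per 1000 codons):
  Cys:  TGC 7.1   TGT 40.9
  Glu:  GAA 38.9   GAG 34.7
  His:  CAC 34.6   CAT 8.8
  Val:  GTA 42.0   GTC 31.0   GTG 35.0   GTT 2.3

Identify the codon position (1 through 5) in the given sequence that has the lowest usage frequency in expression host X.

Codon 1 GTC (Val): 31.0 per 1000.
Codon 2 TGT (Cys): 40.9 per 1000.
Codon 3 GAA (Glu): 38.9 per 1000.
Codon 4 GAA (Glu): 38.9 per 1000.
Codon 5 CAT (His): 8.8 per 1000.
Lowest frequency is 8.8 at codon 5.

5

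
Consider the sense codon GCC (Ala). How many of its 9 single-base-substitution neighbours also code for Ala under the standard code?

3

Position 1: none → 0 synonymous.
Position 2: none → 0 synonymous.
Position 3: GCU, GCA, GCG → 3 synonymous.
Total: 0 + 0 + 3 = 3.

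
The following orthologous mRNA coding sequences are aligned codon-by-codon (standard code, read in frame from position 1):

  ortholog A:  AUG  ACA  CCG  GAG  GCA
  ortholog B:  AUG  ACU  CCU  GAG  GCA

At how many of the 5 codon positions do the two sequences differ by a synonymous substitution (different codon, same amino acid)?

Codon 1: AUG Met / AUG Met — identical.
Codon 2: ACA Thr / ACU Thr — synonymous.
Codon 3: CCG Pro / CCU Pro — synonymous.
Codon 4: GAG Glu / GAG Glu — identical.
Codon 5: GCA Ala / GCA Ala — identical.
Synonymous differences: 2.

2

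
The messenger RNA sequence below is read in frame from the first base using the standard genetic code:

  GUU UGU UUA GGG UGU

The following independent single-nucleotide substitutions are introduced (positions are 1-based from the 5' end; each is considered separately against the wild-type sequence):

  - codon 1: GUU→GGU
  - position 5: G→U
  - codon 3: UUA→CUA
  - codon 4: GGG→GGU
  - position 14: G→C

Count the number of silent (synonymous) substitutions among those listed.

2

Codon 1: GUU (Val) → GGU (Gly) — missense.
Codon 2: UGU (Cys) → UUU (Phe) — missense.
Codon 3: UUA (Leu) → CUA (Leu) — synonymous.
Codon 4: GGG (Gly) → GGU (Gly) — synonymous.
Codon 5: UGU (Cys) → UCU (Ser) — missense.
Synonymous: 2 of 5.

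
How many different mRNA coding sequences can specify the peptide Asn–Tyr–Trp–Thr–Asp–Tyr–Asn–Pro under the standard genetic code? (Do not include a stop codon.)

512

Asn: 2 codons.
Tyr: 2 codons.
Trp: 1 codon.
Thr: 4 codons.
Asp: 2 codons.
Tyr: 2 codons.
Asn: 2 codons.
Pro: 4 codons.
2 × 2 × 1 × 4 × 2 × 2 × 2 × 4 = 512.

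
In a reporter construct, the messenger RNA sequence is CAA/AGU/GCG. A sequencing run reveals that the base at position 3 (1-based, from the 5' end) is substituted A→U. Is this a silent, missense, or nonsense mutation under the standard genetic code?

Position 3 falls in codon 1: CAA → Gln.
After the substitution the codon is CAU → His.
Gln ≠ His, so this is a missense mutation.

missense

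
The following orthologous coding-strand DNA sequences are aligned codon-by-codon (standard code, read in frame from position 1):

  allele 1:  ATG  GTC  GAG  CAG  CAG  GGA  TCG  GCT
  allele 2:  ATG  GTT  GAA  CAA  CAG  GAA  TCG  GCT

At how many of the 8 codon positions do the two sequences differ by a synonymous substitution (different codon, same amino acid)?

Codon 1: ATG Met / ATG Met — identical.
Codon 2: GTC Val / GTT Val — synonymous.
Codon 3: GAG Glu / GAA Glu — synonymous.
Codon 4: CAG Gln / CAA Gln — synonymous.
Codon 5: CAG Gln / CAG Gln — identical.
Codon 6: GGA Gly / GAA Glu — nonsynonymous.
Codon 7: TCG Ser / TCG Ser — identical.
Codon 8: GCT Ala / GCT Ala — identical.
Synonymous differences: 3.

3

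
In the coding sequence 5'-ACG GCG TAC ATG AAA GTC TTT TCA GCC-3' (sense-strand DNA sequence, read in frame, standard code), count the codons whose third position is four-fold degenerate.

Codon 1 ACG (Thr): third position 4-fold.
Codon 2 GCG (Ala): third position 4-fold.
Codon 3 TAC (Tyr): third position 2-fold.
Codon 4 ATG (Met): third position 1-fold.
Codon 5 AAA (Lys): third position 2-fold.
Codon 6 GTC (Val): third position 4-fold.
Codon 7 TTT (Phe): third position 2-fold.
Codon 8 TCA (Ser): third position 4-fold.
Codon 9 GCC (Ala): third position 4-fold.
Four-fold degenerate third positions: 5.

5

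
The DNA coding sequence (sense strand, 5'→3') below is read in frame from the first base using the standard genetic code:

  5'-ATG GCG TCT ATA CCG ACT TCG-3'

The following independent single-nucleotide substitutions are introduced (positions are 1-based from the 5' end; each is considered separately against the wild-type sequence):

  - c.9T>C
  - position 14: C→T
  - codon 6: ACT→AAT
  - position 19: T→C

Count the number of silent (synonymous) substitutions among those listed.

Codon 3: TCT (Ser) → TCC (Ser) — synonymous.
Codon 5: CCG (Pro) → CTG (Leu) — missense.
Codon 6: ACT (Thr) → AAT (Asn) — missense.
Codon 7: TCG (Ser) → CCG (Pro) — missense.
Synonymous: 1 of 4.

1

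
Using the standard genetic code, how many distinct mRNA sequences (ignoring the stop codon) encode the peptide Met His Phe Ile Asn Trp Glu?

Met: 1 codon.
His: 2 codons.
Phe: 2 codons.
Ile: 3 codons.
Asn: 2 codons.
Trp: 1 codon.
Glu: 2 codons.
1 × 2 × 2 × 3 × 2 × 1 × 2 = 48.

48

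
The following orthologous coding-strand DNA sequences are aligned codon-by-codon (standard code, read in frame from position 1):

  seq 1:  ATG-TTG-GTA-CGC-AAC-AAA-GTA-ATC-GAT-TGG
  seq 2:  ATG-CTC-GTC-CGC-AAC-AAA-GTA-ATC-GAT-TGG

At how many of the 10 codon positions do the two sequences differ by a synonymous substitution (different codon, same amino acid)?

2

Codon 1: ATG Met / ATG Met — identical.
Codon 2: TTG Leu / CTC Leu — synonymous.
Codon 3: GTA Val / GTC Val — synonymous.
Codon 4: CGC Arg / CGC Arg — identical.
Codon 5: AAC Asn / AAC Asn — identical.
Codon 6: AAA Lys / AAA Lys — identical.
Codon 7: GTA Val / GTA Val — identical.
Codon 8: ATC Ile / ATC Ile — identical.
Codon 9: GAT Asp / GAT Asp — identical.
Codon 10: TGG Trp / TGG Trp — identical.
Synonymous differences: 2.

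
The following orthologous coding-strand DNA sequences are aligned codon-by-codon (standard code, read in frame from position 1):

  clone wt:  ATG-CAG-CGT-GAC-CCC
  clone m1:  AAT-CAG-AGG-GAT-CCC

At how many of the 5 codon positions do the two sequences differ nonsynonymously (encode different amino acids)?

Codon 1: ATG Met / AAT Asn — nonsynonymous.
Codon 2: CAG Gln / CAG Gln — identical.
Codon 3: CGT Arg / AGG Arg — synonymous.
Codon 4: GAC Asp / GAT Asp — synonymous.
Codon 5: CCC Pro / CCC Pro — identical.
Nonsynonymous differences: 1.

1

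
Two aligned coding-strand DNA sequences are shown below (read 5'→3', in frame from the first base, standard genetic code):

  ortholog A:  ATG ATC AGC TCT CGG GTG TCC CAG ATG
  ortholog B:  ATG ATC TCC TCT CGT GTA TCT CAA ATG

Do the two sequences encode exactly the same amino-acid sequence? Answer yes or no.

yes

Codon 1: ATG Met / ATG Met — identical.
Codon 2: ATC Ile / ATC Ile — identical.
Codon 3: AGC Ser / TCC Ser — synonymous.
Codon 4: TCT Ser / TCT Ser — identical.
Codon 5: CGG Arg / CGT Arg — synonymous.
Codon 6: GTG Val / GTA Val — synonymous.
Codon 7: TCC Ser / TCT Ser — synonymous.
Codon 8: CAG Gln / CAA Gln — synonymous.
Codon 9: ATG Met / ATG Met — identical.
Nonsynonymous differences: 0 → same protein.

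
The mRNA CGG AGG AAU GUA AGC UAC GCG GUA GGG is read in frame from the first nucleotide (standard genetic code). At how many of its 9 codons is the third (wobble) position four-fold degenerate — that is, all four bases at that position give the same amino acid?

5

Codon 1 CGG (Arg): third position 4-fold.
Codon 2 AGG (Arg): third position 2-fold.
Codon 3 AAU (Asn): third position 2-fold.
Codon 4 GUA (Val): third position 4-fold.
Codon 5 AGC (Ser): third position 2-fold.
Codon 6 UAC (Tyr): third position 2-fold.
Codon 7 GCG (Ala): third position 4-fold.
Codon 8 GUA (Val): third position 4-fold.
Codon 9 GGG (Gly): third position 4-fold.
Four-fold degenerate third positions: 5.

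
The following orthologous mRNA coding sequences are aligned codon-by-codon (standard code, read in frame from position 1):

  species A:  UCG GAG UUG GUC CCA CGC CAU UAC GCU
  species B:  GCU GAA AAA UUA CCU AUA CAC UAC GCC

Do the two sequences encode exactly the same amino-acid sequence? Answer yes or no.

no

Codon 1: UCG Ser / GCU Ala — nonsynonymous.
Codon 2: GAG Glu / GAA Glu — synonymous.
Codon 3: UUG Leu / AAA Lys — nonsynonymous.
Codon 4: GUC Val / UUA Leu — nonsynonymous.
Codon 5: CCA Pro / CCU Pro — synonymous.
Codon 6: CGC Arg / AUA Ile — nonsynonymous.
Codon 7: CAU His / CAC His — synonymous.
Codon 8: UAC Tyr / UAC Tyr — identical.
Codon 9: GCU Ala / GCC Ala — synonymous.
Nonsynonymous differences: 4 → different protein.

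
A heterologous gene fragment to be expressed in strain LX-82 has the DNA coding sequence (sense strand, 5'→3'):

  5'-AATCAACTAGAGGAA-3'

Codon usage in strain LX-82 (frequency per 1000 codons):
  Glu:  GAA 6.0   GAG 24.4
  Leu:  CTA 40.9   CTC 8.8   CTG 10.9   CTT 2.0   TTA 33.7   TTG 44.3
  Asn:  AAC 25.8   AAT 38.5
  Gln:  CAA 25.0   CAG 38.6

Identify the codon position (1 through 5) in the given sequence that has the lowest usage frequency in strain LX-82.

Codon 1 AAT (Asn): 38.5 per 1000.
Codon 2 CAA (Gln): 25.0 per 1000.
Codon 3 CTA (Leu): 40.9 per 1000.
Codon 4 GAG (Glu): 24.4 per 1000.
Codon 5 GAA (Glu): 6.0 per 1000.
Lowest frequency is 6.0 at codon 5.

5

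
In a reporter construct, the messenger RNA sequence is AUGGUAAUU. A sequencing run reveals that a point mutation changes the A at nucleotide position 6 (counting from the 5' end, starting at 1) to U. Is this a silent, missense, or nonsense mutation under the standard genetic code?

Position 6 falls in codon 2: GUA → Val.
After the substitution the codon is GUU → Val.
Both encode Val, so the change is synonymous.

silent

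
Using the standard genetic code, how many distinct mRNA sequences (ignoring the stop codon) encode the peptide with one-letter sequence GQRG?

192

Gly: 4 codons.
Gln: 2 codons.
Arg: 6 codons.
Gly: 4 codons.
4 × 2 × 6 × 4 = 192.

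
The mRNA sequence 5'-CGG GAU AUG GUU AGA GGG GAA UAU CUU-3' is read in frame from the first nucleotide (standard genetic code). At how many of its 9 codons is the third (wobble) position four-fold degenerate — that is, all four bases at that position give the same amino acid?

4

Codon 1 CGG (Arg): third position 4-fold.
Codon 2 GAU (Asp): third position 2-fold.
Codon 3 AUG (Met): third position 1-fold.
Codon 4 GUU (Val): third position 4-fold.
Codon 5 AGA (Arg): third position 2-fold.
Codon 6 GGG (Gly): third position 4-fold.
Codon 7 GAA (Glu): third position 2-fold.
Codon 8 UAU (Tyr): third position 2-fold.
Codon 9 CUU (Leu): third position 4-fold.
Four-fold degenerate third positions: 4.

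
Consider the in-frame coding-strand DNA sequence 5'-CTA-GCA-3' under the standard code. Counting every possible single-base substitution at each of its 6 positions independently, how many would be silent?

Codon 1 (CTA, Leu): 4 synonymous substitutions.
Codon 2 (GCA, Ala): 3 synonymous substitutions.
Total: 4 + 3 = 7.

7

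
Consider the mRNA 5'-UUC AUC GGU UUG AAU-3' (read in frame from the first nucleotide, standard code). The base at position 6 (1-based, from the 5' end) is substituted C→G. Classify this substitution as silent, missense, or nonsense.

Position 6 falls in codon 2: AUC → Ile.
After the substitution the codon is AUG → Met.
Ile ≠ Met, so this is a missense mutation.

missense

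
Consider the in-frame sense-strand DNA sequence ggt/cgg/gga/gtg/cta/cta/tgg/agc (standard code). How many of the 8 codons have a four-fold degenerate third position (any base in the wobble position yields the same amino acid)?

Codon 1 GGT (Gly): third position 4-fold.
Codon 2 CGG (Arg): third position 4-fold.
Codon 3 GGA (Gly): third position 4-fold.
Codon 4 GTG (Val): third position 4-fold.
Codon 5 CTA (Leu): third position 4-fold.
Codon 6 CTA (Leu): third position 4-fold.
Codon 7 TGG (Trp): third position 1-fold.
Codon 8 AGC (Ser): third position 2-fold.
Four-fold degenerate third positions: 6.

6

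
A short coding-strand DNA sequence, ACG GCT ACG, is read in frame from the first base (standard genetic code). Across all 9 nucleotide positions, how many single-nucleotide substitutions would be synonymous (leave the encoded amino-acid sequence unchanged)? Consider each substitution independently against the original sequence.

Codon 1 (ACG, Thr): 3 synonymous substitutions.
Codon 2 (GCT, Ala): 3 synonymous substitutions.
Codon 3 (ACG, Thr): 3 synonymous substitutions.
Total: 3 + 3 + 3 = 9.

9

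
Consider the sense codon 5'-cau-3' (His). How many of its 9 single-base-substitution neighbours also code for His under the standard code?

1

Position 1: none → 0 synonymous.
Position 2: none → 0 synonymous.
Position 3: CAC → 1 synonymous.
Total: 0 + 0 + 1 = 1.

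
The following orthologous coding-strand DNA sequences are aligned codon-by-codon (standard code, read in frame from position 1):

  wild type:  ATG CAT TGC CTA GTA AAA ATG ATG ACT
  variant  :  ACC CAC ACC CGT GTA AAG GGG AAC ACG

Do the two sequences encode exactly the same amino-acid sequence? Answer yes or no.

Codon 1: ATG Met / ACC Thr — nonsynonymous.
Codon 2: CAT His / CAC His — synonymous.
Codon 3: TGC Cys / ACC Thr — nonsynonymous.
Codon 4: CTA Leu / CGT Arg — nonsynonymous.
Codon 5: GTA Val / GTA Val — identical.
Codon 6: AAA Lys / AAG Lys — synonymous.
Codon 7: ATG Met / GGG Gly — nonsynonymous.
Codon 8: ATG Met / AAC Asn — nonsynonymous.
Codon 9: ACT Thr / ACG Thr — synonymous.
Nonsynonymous differences: 5 → different protein.

no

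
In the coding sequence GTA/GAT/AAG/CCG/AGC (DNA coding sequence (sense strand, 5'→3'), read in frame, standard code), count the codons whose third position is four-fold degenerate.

Codon 1 GTA (Val): third position 4-fold.
Codon 2 GAT (Asp): third position 2-fold.
Codon 3 AAG (Lys): third position 2-fold.
Codon 4 CCG (Pro): third position 4-fold.
Codon 5 AGC (Ser): third position 2-fold.
Four-fold degenerate third positions: 2.

2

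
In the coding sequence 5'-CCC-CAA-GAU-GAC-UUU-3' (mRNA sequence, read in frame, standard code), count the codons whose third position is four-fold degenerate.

Codon 1 CCC (Pro): third position 4-fold.
Codon 2 CAA (Gln): third position 2-fold.
Codon 3 GAU (Asp): third position 2-fold.
Codon 4 GAC (Asp): third position 2-fold.
Codon 5 UUU (Phe): third position 2-fold.
Four-fold degenerate third positions: 1.

1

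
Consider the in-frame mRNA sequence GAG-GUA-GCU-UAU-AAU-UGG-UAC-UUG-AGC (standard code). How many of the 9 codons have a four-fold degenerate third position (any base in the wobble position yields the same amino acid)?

2

Codon 1 GAG (Glu): third position 2-fold.
Codon 2 GUA (Val): third position 4-fold.
Codon 3 GCU (Ala): third position 4-fold.
Codon 4 UAU (Tyr): third position 2-fold.
Codon 5 AAU (Asn): third position 2-fold.
Codon 6 UGG (Trp): third position 1-fold.
Codon 7 UAC (Tyr): third position 2-fold.
Codon 8 UUG (Leu): third position 2-fold.
Codon 9 AGC (Ser): third position 2-fold.
Four-fold degenerate third positions: 2.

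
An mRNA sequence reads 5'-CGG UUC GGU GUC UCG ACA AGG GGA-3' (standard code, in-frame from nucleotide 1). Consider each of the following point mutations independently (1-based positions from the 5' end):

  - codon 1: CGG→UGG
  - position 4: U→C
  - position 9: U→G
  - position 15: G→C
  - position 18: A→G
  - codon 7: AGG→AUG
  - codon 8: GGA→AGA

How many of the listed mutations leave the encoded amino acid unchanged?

Codon 1: CGG (Arg) → UGG (Trp) — missense.
Codon 2: UUC (Phe) → CUC (Leu) — missense.
Codon 3: GGU (Gly) → GGG (Gly) — synonymous.
Codon 5: UCG (Ser) → UCC (Ser) — synonymous.
Codon 6: ACA (Thr) → ACG (Thr) — synonymous.
Codon 7: AGG (Arg) → AUG (Met) — missense.
Codon 8: GGA (Gly) → AGA (Arg) — missense.
Synonymous: 3 of 7.

3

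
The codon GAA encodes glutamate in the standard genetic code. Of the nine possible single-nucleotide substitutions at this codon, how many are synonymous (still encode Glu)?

1

Position 1: none → 0 synonymous.
Position 2: none → 0 synonymous.
Position 3: GAG → 1 synonymous.
Total: 0 + 0 + 1 = 1.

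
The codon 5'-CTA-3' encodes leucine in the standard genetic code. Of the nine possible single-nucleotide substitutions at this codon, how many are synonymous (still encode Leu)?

4

Position 1: TTA → 1 synonymous.
Position 2: none → 0 synonymous.
Position 3: CTT, CTC, CTG → 3 synonymous.
Total: 1 + 0 + 3 = 4.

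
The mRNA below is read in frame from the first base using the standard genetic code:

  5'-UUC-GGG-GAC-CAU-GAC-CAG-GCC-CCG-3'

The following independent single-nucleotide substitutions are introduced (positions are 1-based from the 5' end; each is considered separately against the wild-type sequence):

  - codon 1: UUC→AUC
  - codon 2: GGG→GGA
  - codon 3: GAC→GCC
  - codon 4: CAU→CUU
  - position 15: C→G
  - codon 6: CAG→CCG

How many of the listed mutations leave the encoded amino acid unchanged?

Codon 1: UUC (Phe) → AUC (Ile) — missense.
Codon 2: GGG (Gly) → GGA (Gly) — synonymous.
Codon 3: GAC (Asp) → GCC (Ala) — missense.
Codon 4: CAU (His) → CUU (Leu) — missense.
Codon 5: GAC (Asp) → GAG (Glu) — missense.
Codon 6: CAG (Gln) → CCG (Pro) — missense.
Synonymous: 1 of 6.

1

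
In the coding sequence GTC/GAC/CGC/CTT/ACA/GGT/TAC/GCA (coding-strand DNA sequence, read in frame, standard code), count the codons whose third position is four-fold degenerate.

6

Codon 1 GTC (Val): third position 4-fold.
Codon 2 GAC (Asp): third position 2-fold.
Codon 3 CGC (Arg): third position 4-fold.
Codon 4 CTT (Leu): third position 4-fold.
Codon 5 ACA (Thr): third position 4-fold.
Codon 6 GGT (Gly): third position 4-fold.
Codon 7 TAC (Tyr): third position 2-fold.
Codon 8 GCA (Ala): third position 4-fold.
Four-fold degenerate third positions: 6.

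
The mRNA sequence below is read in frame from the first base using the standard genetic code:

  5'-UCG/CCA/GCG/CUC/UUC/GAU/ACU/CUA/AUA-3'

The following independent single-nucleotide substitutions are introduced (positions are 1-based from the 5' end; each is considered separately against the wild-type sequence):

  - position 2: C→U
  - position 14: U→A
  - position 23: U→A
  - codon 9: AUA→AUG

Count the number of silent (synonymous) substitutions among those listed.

0

Codon 1: UCG (Ser) → UUG (Leu) — missense.
Codon 5: UUC (Phe) → UAC (Tyr) — missense.
Codon 8: CUA (Leu) → CAA (Gln) — missense.
Codon 9: AUA (Ile) → AUG (Met) — missense.
Synonymous: 0 of 4.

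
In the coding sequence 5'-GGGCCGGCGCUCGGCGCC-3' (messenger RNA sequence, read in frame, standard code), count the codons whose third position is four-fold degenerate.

Codon 1 GGG (Gly): third position 4-fold.
Codon 2 CCG (Pro): third position 4-fold.
Codon 3 GCG (Ala): third position 4-fold.
Codon 4 CUC (Leu): third position 4-fold.
Codon 5 GGC (Gly): third position 4-fold.
Codon 6 GCC (Ala): third position 4-fold.
Four-fold degenerate third positions: 6.

6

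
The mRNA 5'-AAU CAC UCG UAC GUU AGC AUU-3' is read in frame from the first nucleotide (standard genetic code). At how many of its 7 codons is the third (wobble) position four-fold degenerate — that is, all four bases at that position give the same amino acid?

Codon 1 AAU (Asn): third position 2-fold.
Codon 2 CAC (His): third position 2-fold.
Codon 3 UCG (Ser): third position 4-fold.
Codon 4 UAC (Tyr): third position 2-fold.
Codon 5 GUU (Val): third position 4-fold.
Codon 6 AGC (Ser): third position 2-fold.
Codon 7 AUU (Ile): third position 3-fold.
Four-fold degenerate third positions: 2.

2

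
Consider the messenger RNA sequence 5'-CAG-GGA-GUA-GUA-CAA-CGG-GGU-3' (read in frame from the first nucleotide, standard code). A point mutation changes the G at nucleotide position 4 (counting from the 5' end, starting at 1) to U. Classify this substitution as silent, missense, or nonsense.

nonsense

Position 4 falls in codon 2: GGA → Gly.
After the substitution the codon is UGA → Stop.
The new codon is a stop codon, so this is a nonsense mutation.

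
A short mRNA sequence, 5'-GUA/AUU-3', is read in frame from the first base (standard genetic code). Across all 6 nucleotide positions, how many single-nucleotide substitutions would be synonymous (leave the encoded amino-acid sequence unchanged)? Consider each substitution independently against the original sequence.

5

Codon 1 (GUA, Val): 3 synonymous substitutions.
Codon 2 (AUU, Ile): 2 synonymous substitutions.
Total: 3 + 2 = 5.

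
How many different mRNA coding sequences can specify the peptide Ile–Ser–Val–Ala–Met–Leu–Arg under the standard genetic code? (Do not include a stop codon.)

Ile: 3 codons.
Ser: 6 codons.
Val: 4 codons.
Ala: 4 codons.
Met: 1 codon.
Leu: 6 codons.
Arg: 6 codons.
3 × 6 × 4 × 4 × 1 × 6 × 6 = 10368.

10368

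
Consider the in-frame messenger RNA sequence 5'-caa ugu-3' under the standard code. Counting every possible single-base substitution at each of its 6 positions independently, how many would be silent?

Codon 1 (CAA, Gln): 1 synonymous substitution.
Codon 2 (UGU, Cys): 1 synonymous substitution.
Total: 1 + 1 = 2.

2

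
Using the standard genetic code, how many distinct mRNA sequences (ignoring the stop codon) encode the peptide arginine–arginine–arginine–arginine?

Arg: 6 codons.
Arg: 6 codons.
Arg: 6 codons.
Arg: 6 codons.
6 × 6 × 6 × 6 = 1296.

1296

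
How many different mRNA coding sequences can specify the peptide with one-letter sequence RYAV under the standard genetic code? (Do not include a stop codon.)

192

Arg: 6 codons.
Tyr: 2 codons.
Ala: 4 codons.
Val: 4 codons.
6 × 2 × 4 × 4 = 192.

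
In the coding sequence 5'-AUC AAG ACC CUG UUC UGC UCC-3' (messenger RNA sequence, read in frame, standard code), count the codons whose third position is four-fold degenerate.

3

Codon 1 AUC (Ile): third position 3-fold.
Codon 2 AAG (Lys): third position 2-fold.
Codon 3 ACC (Thr): third position 4-fold.
Codon 4 CUG (Leu): third position 4-fold.
Codon 5 UUC (Phe): third position 2-fold.
Codon 6 UGC (Cys): third position 2-fold.
Codon 7 UCC (Ser): third position 4-fold.
Four-fold degenerate third positions: 3.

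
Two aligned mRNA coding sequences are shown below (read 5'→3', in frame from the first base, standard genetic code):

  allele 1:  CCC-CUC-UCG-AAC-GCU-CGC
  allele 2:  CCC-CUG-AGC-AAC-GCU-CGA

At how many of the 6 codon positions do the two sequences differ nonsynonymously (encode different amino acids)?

Codon 1: CCC Pro / CCC Pro — identical.
Codon 2: CUC Leu / CUG Leu — synonymous.
Codon 3: UCG Ser / AGC Ser — synonymous.
Codon 4: AAC Asn / AAC Asn — identical.
Codon 5: GCU Ala / GCU Ala — identical.
Codon 6: CGC Arg / CGA Arg — synonymous.
Nonsynonymous differences: 0.

0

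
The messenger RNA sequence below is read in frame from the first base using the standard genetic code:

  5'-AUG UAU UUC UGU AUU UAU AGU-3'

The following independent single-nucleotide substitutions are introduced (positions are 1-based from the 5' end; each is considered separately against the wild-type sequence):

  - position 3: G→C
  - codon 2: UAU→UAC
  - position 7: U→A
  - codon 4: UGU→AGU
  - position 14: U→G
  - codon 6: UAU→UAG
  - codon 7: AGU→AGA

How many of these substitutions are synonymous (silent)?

Codon 1: AUG (Met) → AUC (Ile) — missense.
Codon 2: UAU (Tyr) → UAC (Tyr) — synonymous.
Codon 3: UUC (Phe) → AUC (Ile) — missense.
Codon 4: UGU (Cys) → AGU (Ser) — missense.
Codon 5: AUU (Ile) → AGU (Ser) — missense.
Codon 6: UAU (Tyr) → UAG (Stop) — nonsense.
Codon 7: AGU (Ser) → AGA (Arg) — missense.
Synonymous: 1 of 7.

1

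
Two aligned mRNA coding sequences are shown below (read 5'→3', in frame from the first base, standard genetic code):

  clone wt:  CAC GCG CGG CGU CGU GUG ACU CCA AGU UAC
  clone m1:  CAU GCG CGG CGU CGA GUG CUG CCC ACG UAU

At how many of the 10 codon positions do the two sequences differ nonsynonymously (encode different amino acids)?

2

Codon 1: CAC His / CAU His — synonymous.
Codon 2: GCG Ala / GCG Ala — identical.
Codon 3: CGG Arg / CGG Arg — identical.
Codon 4: CGU Arg / CGU Arg — identical.
Codon 5: CGU Arg / CGA Arg — synonymous.
Codon 6: GUG Val / GUG Val — identical.
Codon 7: ACU Thr / CUG Leu — nonsynonymous.
Codon 8: CCA Pro / CCC Pro — synonymous.
Codon 9: AGU Ser / ACG Thr — nonsynonymous.
Codon 10: UAC Tyr / UAU Tyr — synonymous.
Nonsynonymous differences: 2.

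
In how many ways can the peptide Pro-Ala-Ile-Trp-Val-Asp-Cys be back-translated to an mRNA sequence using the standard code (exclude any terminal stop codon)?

768

Pro: 4 codons.
Ala: 4 codons.
Ile: 3 codons.
Trp: 1 codon.
Val: 4 codons.
Asp: 2 codons.
Cys: 2 codons.
4 × 4 × 3 × 1 × 4 × 2 × 2 = 768.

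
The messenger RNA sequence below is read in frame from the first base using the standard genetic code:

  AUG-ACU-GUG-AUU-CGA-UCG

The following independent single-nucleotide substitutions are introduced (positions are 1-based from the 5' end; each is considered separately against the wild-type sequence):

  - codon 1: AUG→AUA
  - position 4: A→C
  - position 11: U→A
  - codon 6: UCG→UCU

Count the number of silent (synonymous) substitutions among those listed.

Codon 1: AUG (Met) → AUA (Ile) — missense.
Codon 2: ACU (Thr) → CCU (Pro) — missense.
Codon 4: AUU (Ile) → AAU (Asn) — missense.
Codon 6: UCG (Ser) → UCU (Ser) — synonymous.
Synonymous: 1 of 4.

1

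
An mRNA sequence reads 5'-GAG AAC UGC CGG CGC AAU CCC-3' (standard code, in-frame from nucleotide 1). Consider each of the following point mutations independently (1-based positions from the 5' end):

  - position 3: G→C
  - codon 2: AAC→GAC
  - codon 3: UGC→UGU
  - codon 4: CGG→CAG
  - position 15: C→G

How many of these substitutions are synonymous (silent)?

2

Codon 1: GAG (Glu) → GAC (Asp) — missense.
Codon 2: AAC (Asn) → GAC (Asp) — missense.
Codon 3: UGC (Cys) → UGU (Cys) — synonymous.
Codon 4: CGG (Arg) → CAG (Gln) — missense.
Codon 5: CGC (Arg) → CGG (Arg) — synonymous.
Synonymous: 2 of 5.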